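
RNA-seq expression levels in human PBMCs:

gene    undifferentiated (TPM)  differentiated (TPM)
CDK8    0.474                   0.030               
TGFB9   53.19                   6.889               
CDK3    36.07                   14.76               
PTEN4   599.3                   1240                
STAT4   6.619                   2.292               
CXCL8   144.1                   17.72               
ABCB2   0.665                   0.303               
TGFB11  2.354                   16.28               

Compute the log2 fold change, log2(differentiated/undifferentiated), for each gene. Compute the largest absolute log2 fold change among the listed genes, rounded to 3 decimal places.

log2(0.030/0.474) = -3.982  (CDK8)
log2(6.889/53.19) = -2.949  (TGFB9)
log2(14.76/36.07) = -1.289  (CDK3)
log2(1240/599.3) = 1.049  (PTEN4)
log2(2.292/6.619) = -1.530  (STAT4)
log2(17.72/144.1) = -3.024  (CXCL8)
log2(0.303/0.665) = -1.134  (ABCB2)
log2(16.28/2.354) = 2.790  (TGFB11)
The largest magnitude belongs to CDK8.

3.982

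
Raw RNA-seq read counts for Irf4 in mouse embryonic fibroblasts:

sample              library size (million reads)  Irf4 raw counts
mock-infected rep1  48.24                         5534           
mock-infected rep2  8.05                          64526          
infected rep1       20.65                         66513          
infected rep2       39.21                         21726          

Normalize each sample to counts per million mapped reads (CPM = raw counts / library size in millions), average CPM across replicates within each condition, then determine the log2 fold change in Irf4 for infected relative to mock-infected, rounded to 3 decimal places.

-1.107

CPM(mock-infected rep1) = 5534 / 48.24 = 114.7181
CPM(mock-infected rep2) = 64526 / 8.05 = 8015.6522
CPM(infected rep1) = 66513 / 20.65 = 3220.9685
CPM(infected rep2) = 21726 / 39.21 = 554.0933
mean CPM(mock-infected) = 4065.1851; mean CPM(infected) = 1887.5309
Fold change = 1887.5309 / 4065.1851 = 0.46432
log2(0.46432) = -1.1068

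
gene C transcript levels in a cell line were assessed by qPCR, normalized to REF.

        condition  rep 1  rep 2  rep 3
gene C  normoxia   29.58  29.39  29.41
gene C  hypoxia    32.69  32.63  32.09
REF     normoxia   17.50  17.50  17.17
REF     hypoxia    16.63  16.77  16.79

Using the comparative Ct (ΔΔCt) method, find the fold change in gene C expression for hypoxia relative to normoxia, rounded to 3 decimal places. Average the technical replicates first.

0.079

Mean Ct: gene C normoxia 29.460; gene C hypoxia 32.470; REF normoxia 17.390; REF hypoxia 16.730
ΔCt(normoxia) = 29.460 − 17.390 = 12.070
ΔCt(hypoxia) = 32.470 − 16.730 = 15.740
ΔΔCt = 15.740 − 12.070 = 3.670
Fold change = 2^(−3.670) = 0.0786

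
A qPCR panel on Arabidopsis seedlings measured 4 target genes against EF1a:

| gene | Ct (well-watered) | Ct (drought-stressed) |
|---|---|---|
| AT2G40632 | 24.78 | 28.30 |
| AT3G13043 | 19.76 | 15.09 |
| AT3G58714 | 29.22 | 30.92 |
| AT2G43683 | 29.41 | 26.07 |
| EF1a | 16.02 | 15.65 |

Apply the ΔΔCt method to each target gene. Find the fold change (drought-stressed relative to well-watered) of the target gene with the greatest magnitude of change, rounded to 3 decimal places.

19.698

AT2G40632: ΔΔCt = (28.30−15.65) − (24.78−16.02) = 12.65 − 8.76 = 3.89; fold change = 2^-3.89 = 0.067
AT3G13043: ΔΔCt = (15.09−15.65) − (19.76−16.02) = -0.56 − 3.74 = -4.30; fold change = 2^4.30 = 19.698
AT3G58714: ΔΔCt = (30.92−15.65) − (29.22−16.02) = 15.27 − 13.20 = 2.07; fold change = 2^-2.07 = 0.238
AT2G43683: ΔΔCt = (26.07−15.65) − (29.41−16.02) = 10.42 − 13.39 = -2.97; fold change = 2^2.97 = 7.835
AT3G13043 has the largest |ΔΔCt| = 4.30.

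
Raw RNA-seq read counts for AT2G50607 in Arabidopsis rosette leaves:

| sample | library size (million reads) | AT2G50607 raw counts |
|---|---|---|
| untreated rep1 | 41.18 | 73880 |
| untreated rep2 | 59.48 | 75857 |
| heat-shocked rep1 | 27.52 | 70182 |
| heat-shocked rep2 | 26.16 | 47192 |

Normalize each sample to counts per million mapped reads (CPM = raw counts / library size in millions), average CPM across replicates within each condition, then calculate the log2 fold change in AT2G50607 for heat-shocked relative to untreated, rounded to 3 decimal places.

CPM(untreated rep1) = 73880 / 41.18 = 1794.0748
CPM(untreated rep2) = 75857 / 59.48 = 1275.3362
CPM(heat-shocked rep1) = 70182 / 27.52 = 2550.2180
CPM(heat-shocked rep2) = 47192 / 26.16 = 1803.9755
mean CPM(untreated) = 1534.7055; mean CPM(heat-shocked) = 2177.0968
Fold change = 2177.0968 / 1534.7055 = 1.41858
log2(1.41858) = 0.5044

0.504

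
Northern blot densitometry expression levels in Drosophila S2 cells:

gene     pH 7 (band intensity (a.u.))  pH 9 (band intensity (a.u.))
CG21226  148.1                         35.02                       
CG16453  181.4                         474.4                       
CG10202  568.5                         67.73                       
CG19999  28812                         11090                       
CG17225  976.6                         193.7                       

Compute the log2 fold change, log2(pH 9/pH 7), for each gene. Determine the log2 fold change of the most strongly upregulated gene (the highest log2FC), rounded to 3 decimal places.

log2(35.02/148.1) = -2.080  (CG21226)
log2(474.4/181.4) = 1.387  (CG16453)
log2(67.73/568.5) = -3.069  (CG10202)
log2(11090/28812) = -1.377  (CG19999)
log2(193.7/976.6) = -2.334  (CG17225)
CG16453 is most strongly upregulated.

1.387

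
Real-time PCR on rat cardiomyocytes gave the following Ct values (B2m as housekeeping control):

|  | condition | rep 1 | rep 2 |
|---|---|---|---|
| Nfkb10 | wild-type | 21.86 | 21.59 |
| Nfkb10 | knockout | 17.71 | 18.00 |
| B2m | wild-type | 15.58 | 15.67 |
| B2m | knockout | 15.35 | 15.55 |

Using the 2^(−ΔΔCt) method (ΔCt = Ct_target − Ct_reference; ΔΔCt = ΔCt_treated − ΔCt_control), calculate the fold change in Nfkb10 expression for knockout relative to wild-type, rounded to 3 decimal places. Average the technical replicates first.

Mean Ct: Nfkb10 wild-type 21.725; Nfkb10 knockout 17.855; B2m wild-type 15.625; B2m knockout 15.450
ΔCt(wild-type) = 21.725 − 15.625 = 6.100
ΔCt(knockout) = 17.855 − 15.450 = 2.405
ΔΔCt = 2.405 − 6.100 = -3.695
Fold change = 2^(−(-3.695)) = 2^3.695 = 12.9511

12.951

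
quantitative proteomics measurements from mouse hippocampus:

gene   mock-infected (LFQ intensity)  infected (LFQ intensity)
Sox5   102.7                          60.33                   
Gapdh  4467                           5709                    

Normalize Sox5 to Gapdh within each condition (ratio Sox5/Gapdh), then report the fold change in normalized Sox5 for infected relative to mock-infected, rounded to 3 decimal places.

0.460

Sox5/Gapdh (mock-infected) = 102.7 / 4467 = 0.022991
Sox5/Gapdh (infected) = 60.33 / 5709 = 0.010568
Fold change = 0.010568 / 0.022991 = 0.4596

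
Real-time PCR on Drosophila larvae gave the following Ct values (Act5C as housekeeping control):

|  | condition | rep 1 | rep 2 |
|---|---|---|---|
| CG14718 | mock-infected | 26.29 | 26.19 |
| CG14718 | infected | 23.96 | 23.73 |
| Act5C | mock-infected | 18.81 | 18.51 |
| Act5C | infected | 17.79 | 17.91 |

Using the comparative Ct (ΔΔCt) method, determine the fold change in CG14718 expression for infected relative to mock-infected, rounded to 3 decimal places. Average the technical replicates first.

3.000

Mean Ct: CG14718 mock-infected 26.240; CG14718 infected 23.845; Act5C mock-infected 18.660; Act5C infected 17.850
ΔCt(mock-infected) = 26.240 − 18.660 = 7.580
ΔCt(infected) = 23.845 − 17.850 = 5.995
ΔΔCt = 5.995 − 7.580 = -1.585
Fold change = 2^(−(-1.585)) = 2^1.585 = 3.0001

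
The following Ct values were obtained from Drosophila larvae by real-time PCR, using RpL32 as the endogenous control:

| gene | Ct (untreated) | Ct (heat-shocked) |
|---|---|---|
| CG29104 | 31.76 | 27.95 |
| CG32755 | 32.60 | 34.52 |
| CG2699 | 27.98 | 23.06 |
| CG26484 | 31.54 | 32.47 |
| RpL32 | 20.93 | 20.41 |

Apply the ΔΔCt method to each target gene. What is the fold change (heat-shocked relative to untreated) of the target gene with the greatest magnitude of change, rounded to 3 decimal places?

21.112

CG29104: ΔΔCt = (27.95−20.41) − (31.76−20.93) = 7.54 − 10.83 = -3.29; fold change = 2^3.29 = 9.781
CG32755: ΔΔCt = (34.52−20.41) − (32.60−20.93) = 14.11 − 11.67 = 2.44; fold change = 2^-2.44 = 0.184
CG2699: ΔΔCt = (23.06−20.41) − (27.98−20.93) = 2.65 − 7.05 = -4.40; fold change = 2^4.40 = 21.112
CG26484: ΔΔCt = (32.47−20.41) − (31.54−20.93) = 12.06 − 10.61 = 1.45; fold change = 2^-1.45 = 0.366
CG2699 has the largest |ΔΔCt| = 4.40.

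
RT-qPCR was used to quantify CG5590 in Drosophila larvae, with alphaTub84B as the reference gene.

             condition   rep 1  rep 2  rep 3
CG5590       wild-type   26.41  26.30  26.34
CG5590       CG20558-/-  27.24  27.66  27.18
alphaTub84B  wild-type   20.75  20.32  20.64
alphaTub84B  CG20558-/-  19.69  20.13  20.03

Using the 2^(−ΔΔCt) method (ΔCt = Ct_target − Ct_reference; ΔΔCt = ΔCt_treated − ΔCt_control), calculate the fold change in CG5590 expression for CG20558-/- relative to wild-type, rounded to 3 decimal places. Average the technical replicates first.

0.323

Mean Ct: CG5590 wild-type 26.350; CG5590 CG20558-/- 27.360; alphaTub84B wild-type 20.570; alphaTub84B CG20558-/- 19.950
ΔCt(wild-type) = 26.350 − 20.570 = 5.780
ΔCt(CG20558-/-) = 27.360 − 19.950 = 7.410
ΔΔCt = 7.410 − 5.780 = 1.630
Fold change = 2^(−1.630) = 0.3231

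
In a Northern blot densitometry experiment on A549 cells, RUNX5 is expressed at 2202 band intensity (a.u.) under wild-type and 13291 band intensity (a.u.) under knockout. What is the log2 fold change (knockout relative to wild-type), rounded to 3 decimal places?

2.594

Fold change = 13291 / 2202 = 6.0359
log2(6.0359) = 2.5936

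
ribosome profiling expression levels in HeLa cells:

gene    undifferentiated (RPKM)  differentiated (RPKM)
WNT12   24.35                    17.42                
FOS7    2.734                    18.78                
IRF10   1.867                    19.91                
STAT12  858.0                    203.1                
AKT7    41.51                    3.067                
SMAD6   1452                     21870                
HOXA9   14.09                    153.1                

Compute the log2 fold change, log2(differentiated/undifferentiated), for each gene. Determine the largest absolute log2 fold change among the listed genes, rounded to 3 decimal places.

log2(17.42/24.35) = -0.483  (WNT12)
log2(18.78/2.734) = 2.780  (FOS7)
log2(19.91/1.867) = 3.415  (IRF10)
log2(203.1/858.0) = -2.079  (STAT12)
log2(3.067/41.51) = -3.759  (AKT7)
log2(21870/1452) = 3.913  (SMAD6)
log2(153.1/14.09) = 3.442  (HOXA9)
The largest magnitude belongs to SMAD6.

3.913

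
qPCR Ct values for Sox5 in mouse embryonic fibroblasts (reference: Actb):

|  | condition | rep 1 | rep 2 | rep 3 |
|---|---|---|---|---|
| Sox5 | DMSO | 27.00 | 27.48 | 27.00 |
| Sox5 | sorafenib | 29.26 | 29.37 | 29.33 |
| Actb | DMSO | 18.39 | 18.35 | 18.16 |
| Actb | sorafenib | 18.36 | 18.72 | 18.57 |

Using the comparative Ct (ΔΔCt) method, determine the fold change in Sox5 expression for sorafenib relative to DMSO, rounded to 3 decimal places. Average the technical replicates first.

Mean Ct: Sox5 DMSO 27.160; Sox5 sorafenib 29.320; Actb DMSO 18.300; Actb sorafenib 18.550
ΔCt(DMSO) = 27.160 − 18.300 = 8.860
ΔCt(sorafenib) = 29.320 − 18.550 = 10.770
ΔΔCt = 10.770 − 8.860 = 1.910
Fold change = 2^(−1.910) = 0.2661

0.266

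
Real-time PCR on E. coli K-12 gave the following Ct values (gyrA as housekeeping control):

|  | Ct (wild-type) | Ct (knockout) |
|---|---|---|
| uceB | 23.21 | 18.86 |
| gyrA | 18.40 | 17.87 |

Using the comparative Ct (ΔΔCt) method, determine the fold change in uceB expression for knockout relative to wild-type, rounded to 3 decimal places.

14.123

ΔCt(wild-type) = 23.210 − 18.400 = 4.810
ΔCt(knockout) = 18.860 − 17.870 = 0.990
ΔΔCt = 0.990 − 4.810 = -3.820
Fold change = 2^(−(-3.820)) = 2^3.820 = 14.1232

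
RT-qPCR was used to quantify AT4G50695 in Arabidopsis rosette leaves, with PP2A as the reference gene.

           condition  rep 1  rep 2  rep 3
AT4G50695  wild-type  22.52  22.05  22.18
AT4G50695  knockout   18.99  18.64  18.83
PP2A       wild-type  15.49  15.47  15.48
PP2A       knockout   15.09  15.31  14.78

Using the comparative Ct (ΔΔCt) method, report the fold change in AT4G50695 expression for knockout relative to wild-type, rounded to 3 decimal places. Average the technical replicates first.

8.056

Mean Ct: AT4G50695 wild-type 22.250; AT4G50695 knockout 18.820; PP2A wild-type 15.480; PP2A knockout 15.060
ΔCt(wild-type) = 22.250 − 15.480 = 6.770
ΔCt(knockout) = 18.820 − 15.060 = 3.760
ΔΔCt = 3.760 − 6.770 = -3.010
Fold change = 2^(−(-3.010)) = 2^3.010 = 8.0556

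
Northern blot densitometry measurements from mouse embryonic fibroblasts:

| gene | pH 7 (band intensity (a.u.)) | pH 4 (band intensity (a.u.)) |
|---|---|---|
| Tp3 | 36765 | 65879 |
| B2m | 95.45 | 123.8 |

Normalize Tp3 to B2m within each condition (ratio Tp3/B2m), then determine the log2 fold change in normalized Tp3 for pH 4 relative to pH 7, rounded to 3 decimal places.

0.466

Tp3/B2m (pH 7) = 36765 / 95.45 = 385.18
Tp3/B2m (pH 4) = 65879 / 123.8 = 532.14
Fold change = 532.14 / 385.18 = 1.3816
log2(1.3816) = 0.4663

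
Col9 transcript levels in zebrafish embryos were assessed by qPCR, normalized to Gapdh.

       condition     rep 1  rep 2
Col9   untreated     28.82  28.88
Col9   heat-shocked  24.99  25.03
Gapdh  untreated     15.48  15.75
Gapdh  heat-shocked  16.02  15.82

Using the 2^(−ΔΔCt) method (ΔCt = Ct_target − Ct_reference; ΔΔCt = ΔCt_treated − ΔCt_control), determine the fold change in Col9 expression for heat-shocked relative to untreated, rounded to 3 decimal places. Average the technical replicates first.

17.692

Mean Ct: Col9 untreated 28.850; Col9 heat-shocked 25.010; Gapdh untreated 15.615; Gapdh heat-shocked 15.920
ΔCt(untreated) = 28.850 − 15.615 = 13.235
ΔCt(heat-shocked) = 25.010 − 15.920 = 9.090
ΔΔCt = 9.090 − 13.235 = -4.145
Fold change = 2^(−(-4.145)) = 2^4.145 = 17.6917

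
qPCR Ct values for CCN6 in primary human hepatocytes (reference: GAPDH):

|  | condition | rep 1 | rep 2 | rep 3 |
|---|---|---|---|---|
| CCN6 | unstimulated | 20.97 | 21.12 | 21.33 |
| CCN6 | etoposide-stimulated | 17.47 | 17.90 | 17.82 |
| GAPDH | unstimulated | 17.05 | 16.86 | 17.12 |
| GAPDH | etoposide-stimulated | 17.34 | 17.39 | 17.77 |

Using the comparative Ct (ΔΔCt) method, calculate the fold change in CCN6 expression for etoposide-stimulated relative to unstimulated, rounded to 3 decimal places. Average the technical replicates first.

14.929

Mean Ct: CCN6 unstimulated 21.140; CCN6 etoposide-stimulated 17.730; GAPDH unstimulated 17.010; GAPDH etoposide-stimulated 17.500
ΔCt(unstimulated) = 21.140 − 17.010 = 4.130
ΔCt(etoposide-stimulated) = 17.730 − 17.500 = 0.230
ΔΔCt = 0.230 − 4.130 = -3.900
Fold change = 2^(−(-3.900)) = 2^3.900 = 14.9285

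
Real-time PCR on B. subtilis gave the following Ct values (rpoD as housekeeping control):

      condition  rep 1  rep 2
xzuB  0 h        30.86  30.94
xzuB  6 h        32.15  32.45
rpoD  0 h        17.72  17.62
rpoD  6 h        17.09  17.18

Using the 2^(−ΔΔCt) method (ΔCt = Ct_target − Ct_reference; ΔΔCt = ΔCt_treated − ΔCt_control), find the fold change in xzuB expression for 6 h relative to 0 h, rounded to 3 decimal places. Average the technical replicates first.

Mean Ct: xzuB 0 h 30.900; xzuB 6 h 32.300; rpoD 0 h 17.670; rpoD 6 h 17.135
ΔCt(0 h) = 30.900 − 17.670 = 13.230
ΔCt(6 h) = 32.300 − 17.135 = 15.165
ΔΔCt = 15.165 − 13.230 = 1.935
Fold change = 2^(−1.935) = 0.2615

0.262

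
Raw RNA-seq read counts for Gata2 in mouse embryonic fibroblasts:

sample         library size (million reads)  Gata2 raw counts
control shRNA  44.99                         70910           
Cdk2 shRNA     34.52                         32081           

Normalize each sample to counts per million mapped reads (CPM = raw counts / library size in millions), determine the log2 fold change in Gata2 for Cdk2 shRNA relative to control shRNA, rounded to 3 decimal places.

CPM(control shRNA) = 70910 / 44.99 = 1576.1280
CPM(Cdk2 shRNA) = 32081 / 34.52 = 929.3453
Fold change = 929.3453 / 1576.1280 = 0.58964
log2(0.58964) = -0.7621

-0.762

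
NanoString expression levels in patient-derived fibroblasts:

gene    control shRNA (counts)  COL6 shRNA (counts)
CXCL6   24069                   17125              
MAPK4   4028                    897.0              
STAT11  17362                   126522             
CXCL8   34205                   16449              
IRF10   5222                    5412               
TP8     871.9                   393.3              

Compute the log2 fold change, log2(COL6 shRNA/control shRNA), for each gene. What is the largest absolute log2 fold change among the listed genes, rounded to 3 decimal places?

2.865

log2(17125/24069) = -0.491  (CXCL6)
log2(897.0/4028) = -2.167  (MAPK4)
log2(126522/17362) = 2.865  (STAT11)
log2(16449/34205) = -1.056  (CXCL8)
log2(5412/5222) = 0.052  (IRF10)
log2(393.3/871.9) = -1.149  (TP8)
The largest magnitude belongs to STAT11.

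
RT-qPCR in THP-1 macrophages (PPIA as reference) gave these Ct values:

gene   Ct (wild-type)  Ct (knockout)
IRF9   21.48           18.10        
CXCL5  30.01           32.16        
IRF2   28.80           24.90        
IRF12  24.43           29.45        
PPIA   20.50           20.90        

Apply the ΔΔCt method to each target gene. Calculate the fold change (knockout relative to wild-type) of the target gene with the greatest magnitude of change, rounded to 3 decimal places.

IRF9: ΔΔCt = (18.10−20.90) − (21.48−20.50) = -2.80 − 0.98 = -3.78; fold change = 2^3.78 = 13.737
CXCL5: ΔΔCt = (32.16−20.90) − (30.01−20.50) = 11.26 − 9.51 = 1.75; fold change = 2^-1.75 = 0.297
IRF2: ΔΔCt = (24.90−20.90) − (28.80−20.50) = 4.00 − 8.30 = -4.30; fold change = 2^4.30 = 19.698
IRF12: ΔΔCt = (29.45−20.90) − (24.43−20.50) = 8.55 − 3.93 = 4.62; fold change = 2^-4.62 = 0.041
IRF12 has the largest |ΔΔCt| = 4.62.

0.041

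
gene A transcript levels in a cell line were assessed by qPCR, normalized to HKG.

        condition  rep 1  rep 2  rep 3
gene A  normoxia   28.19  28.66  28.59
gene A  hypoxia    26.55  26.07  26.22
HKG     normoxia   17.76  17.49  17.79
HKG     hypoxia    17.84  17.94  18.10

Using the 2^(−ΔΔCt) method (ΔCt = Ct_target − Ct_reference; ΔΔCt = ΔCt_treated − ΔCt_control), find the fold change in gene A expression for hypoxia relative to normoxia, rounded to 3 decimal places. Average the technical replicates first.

Mean Ct: gene A normoxia 28.480; gene A hypoxia 26.280; HKG normoxia 17.680; HKG hypoxia 17.960
ΔCt(normoxia) = 28.480 − 17.680 = 10.800
ΔCt(hypoxia) = 26.280 − 17.960 = 8.320
ΔΔCt = 8.320 − 10.800 = -2.480
Fold change = 2^(−(-2.480)) = 2^2.480 = 5.5790

5.579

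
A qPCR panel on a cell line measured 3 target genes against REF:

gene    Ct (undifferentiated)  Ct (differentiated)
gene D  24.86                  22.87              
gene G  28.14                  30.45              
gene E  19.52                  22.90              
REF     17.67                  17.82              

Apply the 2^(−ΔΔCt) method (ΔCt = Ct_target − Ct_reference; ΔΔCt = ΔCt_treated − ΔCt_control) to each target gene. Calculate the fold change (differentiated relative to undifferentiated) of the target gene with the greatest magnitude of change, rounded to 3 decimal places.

0.107

gene D: ΔΔCt = (22.87−17.82) − (24.86−17.67) = 5.05 − 7.19 = -2.14; fold change = 2^2.14 = 4.408
gene G: ΔΔCt = (30.45−17.82) − (28.14−17.67) = 12.63 − 10.47 = 2.16; fold change = 2^-2.16 = 0.224
gene E: ΔΔCt = (22.90−17.82) − (19.52−17.67) = 5.08 − 1.85 = 3.23; fold change = 2^-3.23 = 0.107
gene E has the largest |ΔΔCt| = 3.23.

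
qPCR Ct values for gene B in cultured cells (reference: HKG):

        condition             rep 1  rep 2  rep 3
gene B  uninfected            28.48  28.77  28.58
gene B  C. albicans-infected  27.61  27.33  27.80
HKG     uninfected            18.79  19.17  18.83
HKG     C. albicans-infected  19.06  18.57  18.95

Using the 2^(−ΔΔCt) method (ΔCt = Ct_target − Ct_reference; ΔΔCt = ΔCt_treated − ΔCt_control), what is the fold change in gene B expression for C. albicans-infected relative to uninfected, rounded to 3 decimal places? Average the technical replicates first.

1.945

Mean Ct: gene B uninfected 28.610; gene B C. albicans-infected 27.580; HKG uninfected 18.930; HKG C. albicans-infected 18.860
ΔCt(uninfected) = 28.610 − 18.930 = 9.680
ΔCt(C. albicans-infected) = 27.580 − 18.860 = 8.720
ΔΔCt = 8.720 − 9.680 = -0.960
Fold change = 2^(−(-0.960)) = 2^0.960 = 1.9453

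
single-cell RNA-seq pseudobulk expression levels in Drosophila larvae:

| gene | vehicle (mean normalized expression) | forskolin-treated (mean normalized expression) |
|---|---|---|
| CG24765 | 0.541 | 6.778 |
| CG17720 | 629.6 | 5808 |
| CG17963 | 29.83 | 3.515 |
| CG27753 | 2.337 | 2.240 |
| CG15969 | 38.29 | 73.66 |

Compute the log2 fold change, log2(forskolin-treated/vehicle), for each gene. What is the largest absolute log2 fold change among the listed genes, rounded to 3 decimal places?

log2(6.778/0.541) = 3.647  (CG24765)
log2(5808/629.6) = 3.206  (CG17720)
log2(3.515/29.83) = -3.085  (CG17963)
log2(2.240/2.337) = -0.061  (CG27753)
log2(73.66/38.29) = 0.944  (CG15969)
The largest magnitude belongs to CG24765.

3.647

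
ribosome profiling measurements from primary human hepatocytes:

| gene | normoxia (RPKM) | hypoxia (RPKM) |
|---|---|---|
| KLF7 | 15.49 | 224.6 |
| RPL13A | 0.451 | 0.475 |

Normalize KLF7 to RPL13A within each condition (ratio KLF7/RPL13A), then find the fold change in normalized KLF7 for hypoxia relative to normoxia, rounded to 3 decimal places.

KLF7/RPL13A (normoxia) = 15.49 / 0.451 = 34.346
KLF7/RPL13A (hypoxia) = 224.6 / 0.475 = 472.84
Fold change = 472.84 / 34.346 = 13.7671

13.767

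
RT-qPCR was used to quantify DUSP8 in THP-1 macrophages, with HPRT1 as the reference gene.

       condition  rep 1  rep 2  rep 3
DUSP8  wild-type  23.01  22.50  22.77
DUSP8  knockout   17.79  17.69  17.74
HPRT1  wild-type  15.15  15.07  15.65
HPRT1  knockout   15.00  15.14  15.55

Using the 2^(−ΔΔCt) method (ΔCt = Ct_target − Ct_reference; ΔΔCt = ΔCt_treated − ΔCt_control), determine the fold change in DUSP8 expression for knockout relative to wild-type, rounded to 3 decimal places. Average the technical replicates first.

31.125

Mean Ct: DUSP8 wild-type 22.760; DUSP8 knockout 17.740; HPRT1 wild-type 15.290; HPRT1 knockout 15.230
ΔCt(wild-type) = 22.760 − 15.290 = 7.470
ΔCt(knockout) = 17.740 − 15.230 = 2.510
ΔΔCt = 2.510 − 7.470 = -4.960
Fold change = 2^(−(-4.960)) = 2^4.960 = 31.1250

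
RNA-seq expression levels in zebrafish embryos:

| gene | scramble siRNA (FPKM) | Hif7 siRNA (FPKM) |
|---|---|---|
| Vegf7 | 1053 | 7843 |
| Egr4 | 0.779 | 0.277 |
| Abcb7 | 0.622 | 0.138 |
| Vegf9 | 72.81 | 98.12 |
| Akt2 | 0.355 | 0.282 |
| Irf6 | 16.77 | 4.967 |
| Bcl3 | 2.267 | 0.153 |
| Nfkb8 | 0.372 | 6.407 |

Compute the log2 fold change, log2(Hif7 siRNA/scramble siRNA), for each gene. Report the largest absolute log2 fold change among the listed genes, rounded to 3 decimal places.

4.106

log2(7843/1053) = 2.897  (Vegf7)
log2(0.277/0.779) = -1.492  (Egr4)
log2(0.138/0.622) = -2.172  (Abcb7)
log2(98.12/72.81) = 0.430  (Vegf9)
log2(0.282/0.355) = -0.332  (Akt2)
log2(4.967/16.77) = -1.755  (Irf6)
log2(0.153/2.267) = -3.889  (Bcl3)
log2(6.407/0.372) = 4.106  (Nfkb8)
The largest magnitude belongs to Nfkb8.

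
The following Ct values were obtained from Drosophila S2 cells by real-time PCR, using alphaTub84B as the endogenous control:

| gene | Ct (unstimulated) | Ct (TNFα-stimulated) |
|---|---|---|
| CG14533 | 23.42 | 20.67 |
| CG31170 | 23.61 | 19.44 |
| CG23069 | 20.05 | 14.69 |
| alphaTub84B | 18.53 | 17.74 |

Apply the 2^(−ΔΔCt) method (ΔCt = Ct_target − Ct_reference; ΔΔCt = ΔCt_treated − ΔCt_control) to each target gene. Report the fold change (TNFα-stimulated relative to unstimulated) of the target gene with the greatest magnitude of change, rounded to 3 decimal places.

23.752

CG14533: ΔΔCt = (20.67−17.74) − (23.42−18.53) = 2.93 − 4.89 = -1.96; fold change = 2^1.96 = 3.891
CG31170: ΔΔCt = (19.44−17.74) − (23.61−18.53) = 1.70 − 5.08 = -3.38; fold change = 2^3.38 = 10.411
CG23069: ΔΔCt = (14.69−17.74) − (20.05−18.53) = -3.05 − 1.52 = -4.57; fold change = 2^4.57 = 23.752
CG23069 has the largest |ΔΔCt| = 4.57.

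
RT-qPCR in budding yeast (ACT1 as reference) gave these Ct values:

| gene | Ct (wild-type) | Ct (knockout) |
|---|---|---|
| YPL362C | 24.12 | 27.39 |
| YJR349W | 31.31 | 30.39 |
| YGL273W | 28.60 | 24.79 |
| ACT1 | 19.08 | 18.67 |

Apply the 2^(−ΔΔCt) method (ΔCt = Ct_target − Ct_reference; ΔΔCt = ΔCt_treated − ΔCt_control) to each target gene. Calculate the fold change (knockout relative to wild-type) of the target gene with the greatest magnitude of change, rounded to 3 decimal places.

0.078

YPL362C: ΔΔCt = (27.39−18.67) − (24.12−19.08) = 8.72 − 5.04 = 3.68; fold change = 2^-3.68 = 0.078
YJR349W: ΔΔCt = (30.39−18.67) − (31.31−19.08) = 11.72 − 12.23 = -0.51; fold change = 2^0.51 = 1.424
YGL273W: ΔΔCt = (24.79−18.67) − (28.60−19.08) = 6.12 − 9.52 = -3.40; fold change = 2^3.40 = 10.556
YPL362C has the largest |ΔΔCt| = 3.68.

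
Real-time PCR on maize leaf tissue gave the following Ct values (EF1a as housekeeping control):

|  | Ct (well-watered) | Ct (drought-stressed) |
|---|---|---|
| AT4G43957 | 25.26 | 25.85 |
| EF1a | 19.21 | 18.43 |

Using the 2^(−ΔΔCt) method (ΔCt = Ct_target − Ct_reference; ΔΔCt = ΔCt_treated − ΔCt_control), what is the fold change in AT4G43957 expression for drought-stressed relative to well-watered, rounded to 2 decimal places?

ΔCt(well-watered) = 25.260 − 19.210 = 6.050
ΔCt(drought-stressed) = 25.850 − 18.430 = 7.420
ΔΔCt = 7.420 − 6.050 = 1.370
Fold change = 2^(−1.370) = 0.387

0.39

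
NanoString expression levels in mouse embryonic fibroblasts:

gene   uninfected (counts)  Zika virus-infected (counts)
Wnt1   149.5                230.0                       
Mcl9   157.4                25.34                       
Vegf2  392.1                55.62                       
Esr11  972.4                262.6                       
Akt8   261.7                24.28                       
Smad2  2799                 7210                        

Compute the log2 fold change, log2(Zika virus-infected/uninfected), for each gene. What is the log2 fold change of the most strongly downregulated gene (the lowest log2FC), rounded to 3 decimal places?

-3.430

log2(230.0/149.5) = 0.621  (Wnt1)
log2(25.34/157.4) = -2.635  (Mcl9)
log2(55.62/392.1) = -2.818  (Vegf2)
log2(262.6/972.4) = -1.889  (Esr11)
log2(24.28/261.7) = -3.430  (Akt8)
log2(7210/2799) = 1.365  (Smad2)
Akt8 is most strongly downregulated.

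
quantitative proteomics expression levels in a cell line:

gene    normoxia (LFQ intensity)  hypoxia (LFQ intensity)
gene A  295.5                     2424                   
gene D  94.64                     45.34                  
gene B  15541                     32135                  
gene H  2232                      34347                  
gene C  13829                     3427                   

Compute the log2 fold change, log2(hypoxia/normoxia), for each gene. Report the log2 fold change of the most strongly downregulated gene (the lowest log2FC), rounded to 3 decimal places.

log2(2424/295.5) = 3.036  (gene A)
log2(45.34/94.64) = -1.062  (gene D)
log2(32135/15541) = 1.048  (gene B)
log2(34347/2232) = 3.944  (gene H)
log2(3427/13829) = -2.013  (gene C)
gene C is most strongly downregulated.

-2.013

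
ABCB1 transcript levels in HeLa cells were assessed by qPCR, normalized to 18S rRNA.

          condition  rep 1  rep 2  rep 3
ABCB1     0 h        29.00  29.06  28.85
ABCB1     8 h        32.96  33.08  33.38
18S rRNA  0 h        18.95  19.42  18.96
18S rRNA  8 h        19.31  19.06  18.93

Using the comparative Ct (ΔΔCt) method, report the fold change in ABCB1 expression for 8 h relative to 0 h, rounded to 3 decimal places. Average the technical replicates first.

0.055

Mean Ct: ABCB1 0 h 28.970; ABCB1 8 h 33.140; 18S rRNA 0 h 19.110; 18S rRNA 8 h 19.100
ΔCt(0 h) = 28.970 − 19.110 = 9.860
ΔCt(8 h) = 33.140 − 19.100 = 14.040
ΔΔCt = 14.040 − 9.860 = 4.180
Fold change = 2^(−4.180) = 0.0552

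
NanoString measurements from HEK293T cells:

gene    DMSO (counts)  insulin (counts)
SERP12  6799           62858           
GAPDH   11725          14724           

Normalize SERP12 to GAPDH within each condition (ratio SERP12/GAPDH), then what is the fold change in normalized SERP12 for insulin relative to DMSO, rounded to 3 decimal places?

7.362

SERP12/GAPDH (DMSO) = 6799 / 11725 = 0.57987
SERP12/GAPDH (insulin) = 62858 / 14724 = 4.2691
Fold change = 4.2691 / 0.57987 = 7.3621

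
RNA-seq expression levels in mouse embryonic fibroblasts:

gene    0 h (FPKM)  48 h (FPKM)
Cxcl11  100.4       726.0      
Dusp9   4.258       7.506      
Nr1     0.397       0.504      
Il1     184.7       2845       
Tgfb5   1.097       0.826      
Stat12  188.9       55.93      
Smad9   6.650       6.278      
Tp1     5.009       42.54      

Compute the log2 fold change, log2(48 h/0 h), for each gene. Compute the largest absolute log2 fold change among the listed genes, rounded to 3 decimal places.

log2(726.0/100.4) = 2.854  (Cxcl11)
log2(7.506/4.258) = 0.818  (Dusp9)
log2(0.504/0.397) = 0.344  (Nr1)
log2(2845/184.7) = 3.945  (Il1)
log2(0.826/1.097) = -0.409  (Tgfb5)
log2(55.93/188.9) = -1.756  (Stat12)
log2(6.278/6.650) = -0.083  (Smad9)
log2(42.54/5.009) = 3.086  (Tp1)
The largest magnitude belongs to Il1.

3.945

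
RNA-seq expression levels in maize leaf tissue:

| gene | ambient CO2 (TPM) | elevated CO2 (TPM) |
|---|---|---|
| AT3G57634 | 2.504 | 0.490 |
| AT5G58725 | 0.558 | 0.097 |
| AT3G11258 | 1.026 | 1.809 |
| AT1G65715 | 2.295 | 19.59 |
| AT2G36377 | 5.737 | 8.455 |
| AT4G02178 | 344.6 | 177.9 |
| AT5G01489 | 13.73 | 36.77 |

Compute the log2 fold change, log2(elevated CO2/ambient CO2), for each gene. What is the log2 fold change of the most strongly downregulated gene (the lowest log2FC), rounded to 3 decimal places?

-2.524

log2(0.490/2.504) = -2.353  (AT3G57634)
log2(0.097/0.558) = -2.524  (AT5G58725)
log2(1.809/1.026) = 0.818  (AT3G11258)
log2(19.59/2.295) = 3.094  (AT1G65715)
log2(8.455/5.737) = 0.560  (AT2G36377)
log2(177.9/344.6) = -0.954  (AT4G02178)
log2(36.77/13.73) = 1.421  (AT5G01489)
AT5G58725 is most strongly downregulated.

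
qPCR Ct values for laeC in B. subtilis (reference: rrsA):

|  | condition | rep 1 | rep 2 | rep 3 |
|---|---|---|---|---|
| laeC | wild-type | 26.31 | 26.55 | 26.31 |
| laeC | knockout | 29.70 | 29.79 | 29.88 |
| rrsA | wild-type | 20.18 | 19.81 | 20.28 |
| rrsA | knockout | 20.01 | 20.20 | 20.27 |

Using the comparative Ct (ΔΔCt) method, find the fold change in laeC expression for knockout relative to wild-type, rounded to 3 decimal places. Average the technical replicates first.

Mean Ct: laeC wild-type 26.390; laeC knockout 29.790; rrsA wild-type 20.090; rrsA knockout 20.160
ΔCt(wild-type) = 26.390 − 20.090 = 6.300
ΔCt(knockout) = 29.790 − 20.160 = 9.630
ΔΔCt = 9.630 − 6.300 = 3.330
Fold change = 2^(−3.330) = 0.0994

0.099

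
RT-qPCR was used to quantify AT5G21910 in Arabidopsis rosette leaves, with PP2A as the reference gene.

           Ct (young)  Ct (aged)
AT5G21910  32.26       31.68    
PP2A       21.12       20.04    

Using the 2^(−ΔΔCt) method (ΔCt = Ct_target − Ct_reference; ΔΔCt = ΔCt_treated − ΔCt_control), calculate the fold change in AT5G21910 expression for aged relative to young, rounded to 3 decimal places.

ΔCt(young) = 32.260 − 21.120 = 11.140
ΔCt(aged) = 31.680 − 20.040 = 11.640
ΔΔCt = 11.640 − 11.140 = 0.500
Fold change = 2^(−0.500) = 0.7071

0.707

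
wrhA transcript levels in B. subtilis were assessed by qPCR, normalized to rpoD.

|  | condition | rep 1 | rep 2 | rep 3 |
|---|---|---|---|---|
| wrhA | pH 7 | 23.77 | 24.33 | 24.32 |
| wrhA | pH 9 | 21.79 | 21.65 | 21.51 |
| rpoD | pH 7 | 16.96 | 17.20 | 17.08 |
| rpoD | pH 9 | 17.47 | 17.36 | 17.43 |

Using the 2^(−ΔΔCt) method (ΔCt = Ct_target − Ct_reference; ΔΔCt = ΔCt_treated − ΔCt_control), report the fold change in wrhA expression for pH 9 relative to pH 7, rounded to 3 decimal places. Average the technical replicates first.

Mean Ct: wrhA pH 7 24.140; wrhA pH 9 21.650; rpoD pH 7 17.080; rpoD pH 9 17.420
ΔCt(pH 7) = 24.140 − 17.080 = 7.060
ΔCt(pH 9) = 21.650 − 17.420 = 4.230
ΔΔCt = 4.230 − 7.060 = -2.830
Fold change = 2^(−(-2.830)) = 2^2.830 = 7.1107

7.111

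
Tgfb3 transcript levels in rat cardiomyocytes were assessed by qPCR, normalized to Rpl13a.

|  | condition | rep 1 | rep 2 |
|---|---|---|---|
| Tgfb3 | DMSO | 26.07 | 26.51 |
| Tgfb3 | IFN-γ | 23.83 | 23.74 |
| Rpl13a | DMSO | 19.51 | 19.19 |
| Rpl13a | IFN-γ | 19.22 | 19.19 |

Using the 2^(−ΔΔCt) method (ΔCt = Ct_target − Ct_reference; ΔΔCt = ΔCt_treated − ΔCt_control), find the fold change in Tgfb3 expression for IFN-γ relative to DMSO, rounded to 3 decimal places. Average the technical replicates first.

Mean Ct: Tgfb3 DMSO 26.290; Tgfb3 IFN-γ 23.785; Rpl13a DMSO 19.350; Rpl13a IFN-γ 19.205
ΔCt(DMSO) = 26.290 − 19.350 = 6.940
ΔCt(IFN-γ) = 23.785 − 19.205 = 4.580
ΔΔCt = 4.580 − 6.940 = -2.360
Fold change = 2^(−(-2.360)) = 2^2.360 = 5.1337

5.134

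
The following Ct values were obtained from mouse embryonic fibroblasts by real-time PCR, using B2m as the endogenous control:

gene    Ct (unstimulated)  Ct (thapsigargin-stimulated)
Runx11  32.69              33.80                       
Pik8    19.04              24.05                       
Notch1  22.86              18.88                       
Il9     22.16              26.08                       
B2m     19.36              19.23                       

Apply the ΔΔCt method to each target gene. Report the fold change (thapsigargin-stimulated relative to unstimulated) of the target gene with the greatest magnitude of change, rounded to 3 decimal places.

0.028

Runx11: ΔΔCt = (33.80−19.23) − (32.69−19.36) = 14.57 − 13.33 = 1.24; fold change = 2^-1.24 = 0.423
Pik8: ΔΔCt = (24.05−19.23) − (19.04−19.36) = 4.82 − (-0.32) = 5.14; fold change = 2^-5.14 = 0.028
Notch1: ΔΔCt = (18.88−19.23) − (22.86−19.36) = -0.35 − 3.50 = -3.85; fold change = 2^3.85 = 14.420
Il9: ΔΔCt = (26.08−19.23) − (22.16−19.36) = 6.85 − 2.80 = 4.05; fold change = 2^-4.05 = 0.060
Pik8 has the largest |ΔΔCt| = 5.14.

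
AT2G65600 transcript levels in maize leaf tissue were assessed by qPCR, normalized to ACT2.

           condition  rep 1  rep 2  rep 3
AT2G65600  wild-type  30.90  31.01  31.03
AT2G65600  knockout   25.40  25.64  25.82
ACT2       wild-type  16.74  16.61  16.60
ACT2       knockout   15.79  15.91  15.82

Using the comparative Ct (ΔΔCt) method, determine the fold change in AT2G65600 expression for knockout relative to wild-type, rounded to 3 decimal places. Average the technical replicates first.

Mean Ct: AT2G65600 wild-type 30.980; AT2G65600 knockout 25.620; ACT2 wild-type 16.650; ACT2 knockout 15.840
ΔCt(wild-type) = 30.980 − 16.650 = 14.330
ΔCt(knockout) = 25.620 − 15.840 = 9.780
ΔΔCt = 9.780 − 14.330 = -4.550
Fold change = 2^(−(-4.550)) = 2^4.550 = 23.4254

23.425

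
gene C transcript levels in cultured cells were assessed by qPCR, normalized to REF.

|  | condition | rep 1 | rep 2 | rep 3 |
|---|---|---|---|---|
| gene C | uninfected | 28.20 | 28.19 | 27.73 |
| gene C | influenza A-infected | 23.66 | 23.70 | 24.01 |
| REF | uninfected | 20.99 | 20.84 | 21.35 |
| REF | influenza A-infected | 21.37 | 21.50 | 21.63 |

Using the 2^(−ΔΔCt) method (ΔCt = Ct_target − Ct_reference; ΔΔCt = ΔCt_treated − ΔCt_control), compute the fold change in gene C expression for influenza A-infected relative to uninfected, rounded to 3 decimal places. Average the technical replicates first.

Mean Ct: gene C uninfected 28.040; gene C influenza A-infected 23.790; REF uninfected 21.060; REF influenza A-infected 21.500
ΔCt(uninfected) = 28.040 − 21.060 = 6.980
ΔCt(influenza A-infected) = 23.790 − 21.500 = 2.290
ΔΔCt = 2.290 − 6.980 = -4.690
Fold change = 2^(−(-4.690)) = 2^4.690 = 25.8125

25.813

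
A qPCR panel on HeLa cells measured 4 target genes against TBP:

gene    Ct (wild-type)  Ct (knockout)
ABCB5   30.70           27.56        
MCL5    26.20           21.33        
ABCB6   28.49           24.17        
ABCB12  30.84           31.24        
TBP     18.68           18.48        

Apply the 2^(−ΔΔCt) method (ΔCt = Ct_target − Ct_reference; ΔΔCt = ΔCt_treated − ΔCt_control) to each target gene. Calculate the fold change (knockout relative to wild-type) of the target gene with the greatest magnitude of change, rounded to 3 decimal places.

ABCB5: ΔΔCt = (27.56−18.48) − (30.70−18.68) = 9.08 − 12.02 = -2.94; fold change = 2^2.94 = 7.674
MCL5: ΔΔCt = (21.33−18.48) − (26.20−18.68) = 2.85 − 7.52 = -4.67; fold change = 2^4.67 = 25.457
ABCB6: ΔΔCt = (24.17−18.48) − (28.49−18.68) = 5.69 − 9.81 = -4.12; fold change = 2^4.12 = 17.388
ABCB12: ΔΔCt = (31.24−18.48) − (30.84−18.68) = 12.76 − 12.16 = 0.60; fold change = 2^-0.60 = 0.660
MCL5 has the largest |ΔΔCt| = 4.67.

25.457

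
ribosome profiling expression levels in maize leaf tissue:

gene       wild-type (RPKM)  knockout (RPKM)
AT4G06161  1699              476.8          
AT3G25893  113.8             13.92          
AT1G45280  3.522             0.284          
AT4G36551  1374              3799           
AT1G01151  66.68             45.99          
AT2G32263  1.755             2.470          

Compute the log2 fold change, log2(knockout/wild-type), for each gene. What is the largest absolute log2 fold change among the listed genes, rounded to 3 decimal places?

log2(476.8/1699) = -1.833  (AT4G06161)
log2(13.92/113.8) = -3.031  (AT3G25893)
log2(0.284/3.522) = -3.632  (AT1G45280)
log2(3799/1374) = 1.467  (AT4G36551)
log2(45.99/66.68) = -0.536  (AT1G01151)
log2(2.470/1.755) = 0.493  (AT2G32263)
The largest magnitude belongs to AT1G45280.

3.632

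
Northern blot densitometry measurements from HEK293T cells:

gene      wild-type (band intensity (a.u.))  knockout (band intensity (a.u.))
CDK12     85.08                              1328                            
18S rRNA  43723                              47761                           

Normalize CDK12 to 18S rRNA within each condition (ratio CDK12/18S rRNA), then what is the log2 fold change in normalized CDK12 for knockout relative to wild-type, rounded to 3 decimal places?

CDK12/18S rRNA (wild-type) = 85.08 / 43723 = 0.0019459
CDK12/18S rRNA (knockout) = 1328 / 47761 = 0.027805
Fold change = 0.027805 / 0.0019459 = 14.2892
log2(14.2892) = 3.8369

3.837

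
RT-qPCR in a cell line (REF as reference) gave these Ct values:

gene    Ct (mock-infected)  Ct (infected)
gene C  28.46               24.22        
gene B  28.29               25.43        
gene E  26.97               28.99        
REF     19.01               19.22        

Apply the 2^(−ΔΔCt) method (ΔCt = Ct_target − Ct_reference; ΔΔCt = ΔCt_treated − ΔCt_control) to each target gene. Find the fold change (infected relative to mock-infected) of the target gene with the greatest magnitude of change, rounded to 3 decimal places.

gene C: ΔΔCt = (24.22−19.22) − (28.46−19.01) = 5.00 − 9.45 = -4.45; fold change = 2^4.45 = 21.857
gene B: ΔΔCt = (25.43−19.22) − (28.29−19.01) = 6.21 − 9.28 = -3.07; fold change = 2^3.07 = 8.398
gene E: ΔΔCt = (28.99−19.22) − (26.97−19.01) = 9.77 − 7.96 = 1.81; fold change = 2^-1.81 = 0.285
gene C has the largest |ΔΔCt| = 4.45.

21.857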